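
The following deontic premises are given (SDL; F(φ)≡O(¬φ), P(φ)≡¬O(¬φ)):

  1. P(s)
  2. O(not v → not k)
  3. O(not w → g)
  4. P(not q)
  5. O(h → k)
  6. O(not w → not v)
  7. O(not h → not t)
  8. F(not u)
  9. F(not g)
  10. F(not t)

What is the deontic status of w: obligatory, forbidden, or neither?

Obligatory

Premise 10, F(not t), is equivalent to O(t).
Premise 7, O(not h → not t), contraposes to O(t → h); with O(t) we get O(h).
From O(h) and premise 5, O(h → k), we obtain O(k).
Premise 2 is O(not v → not k); contrapositively O(k → v). Since O(k) holds, K gives O(v).
Premise 6 is O(not w → not v); contrapositively O(v → w). Since O(v) holds, K gives O(w).
Premises 1, 3, 4, 8, 9 do not contribute to this derivation.
Hence w is obligatory.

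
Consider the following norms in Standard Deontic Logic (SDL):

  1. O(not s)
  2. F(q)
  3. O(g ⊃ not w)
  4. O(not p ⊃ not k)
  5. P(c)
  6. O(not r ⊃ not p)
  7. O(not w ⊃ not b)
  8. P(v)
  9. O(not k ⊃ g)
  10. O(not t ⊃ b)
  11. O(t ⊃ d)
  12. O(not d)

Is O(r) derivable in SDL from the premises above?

From premise 12 we have O(not d).
The contrapositive of premise 11 (O(t ⊃ d)) is O(not d ⊃ not t), and O(not d) is already established, so O(not t).
With premise 10, O(not t ⊃ b), the K-axiom yields O(b).
Premise 7, O(not w ⊃ not b), contraposes to O(b ⊃ w); with O(b) we get O(w).
Premise 3 is O(g ⊃ not w); contrapositively O(w ⊃ not g). Since O(w) holds, K gives O(not g).
Premise 9 is O(not k ⊃ g); contrapositively O(not g ⊃ k). Since O(not g) holds, K gives O(k).
Premise 4 is O(not p ⊃ not k); contrapositively O(k ⊃ p). Since O(k) holds, K gives O(p).
Premise 6 is O(not r ⊃ not p); contrapositively O(p ⊃ r). Since O(p) holds, K gives O(r).
Premises 1, 2, 5, 8 do not contribute to this derivation.
So O(r) follows.

Yes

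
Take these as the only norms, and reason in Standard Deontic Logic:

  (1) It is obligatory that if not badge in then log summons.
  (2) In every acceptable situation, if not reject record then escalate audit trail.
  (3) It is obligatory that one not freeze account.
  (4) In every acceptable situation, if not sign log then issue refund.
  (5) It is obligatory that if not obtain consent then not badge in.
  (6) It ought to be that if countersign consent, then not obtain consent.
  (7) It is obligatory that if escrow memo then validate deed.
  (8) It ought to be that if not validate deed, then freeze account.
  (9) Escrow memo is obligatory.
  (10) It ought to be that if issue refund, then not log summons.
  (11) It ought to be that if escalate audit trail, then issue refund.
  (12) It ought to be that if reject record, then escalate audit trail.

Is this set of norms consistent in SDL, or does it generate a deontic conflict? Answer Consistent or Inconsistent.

Consistent

Premise 8 is O(¬validate_deed → freeze_account), but O(¬validate_deed) is not derivable from the premises, so it does not yield O(freeze_account).
So O(freeze_account) is not derivable, and the apparent clash with O(¬freeze_account) does not arise.
A world satisfying every obligation exists (e.g. badge_in=true, countersign_consent=false, escalate_audit_trail=true, escrow_memo=true, freeze_account=false, issue_refund=true, log_summons=false, obtain_consent=true, reject_record=false, sign_log=false, validate_deed=true); no atom is both obligatory and forbidden, so the set is consistent.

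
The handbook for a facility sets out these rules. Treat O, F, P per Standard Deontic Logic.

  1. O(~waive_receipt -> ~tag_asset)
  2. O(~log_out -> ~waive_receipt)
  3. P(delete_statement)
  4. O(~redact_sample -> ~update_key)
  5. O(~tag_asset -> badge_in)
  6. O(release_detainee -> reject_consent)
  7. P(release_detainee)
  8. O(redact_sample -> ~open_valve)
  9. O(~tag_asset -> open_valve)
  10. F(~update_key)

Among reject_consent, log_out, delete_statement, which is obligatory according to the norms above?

log_out

Premise 10 is F(~update_key), i.e. O(update_key).
The contrapositive of premise 4 (O(~redact_sample -> ~update_key)) is O(update_key -> redact_sample), and O(update_key) is already established, so O(redact_sample).
Premise 8 is O(redact_sample -> ~open_valve); since O(redact_sample), deontic closure gives O(~open_valve).
Premise 9, O(~tag_asset -> open_valve), contraposes to O(~open_valve -> tag_asset); with O(~open_valve) we get O(tag_asset).
The contrapositive of premise 1 (O(~waive_receipt -> ~tag_asset)) is O(tag_asset -> waive_receipt), and O(tag_asset) is already established, so O(waive_receipt).
Premise 2, O(~log_out -> ~waive_receipt), contraposes to O(waive_receipt -> log_out); with O(waive_receipt) we get O(log_out).
So O(log_out) holds — log_out is obligatory. None of the other listed options is made obligatory by any chain of premises.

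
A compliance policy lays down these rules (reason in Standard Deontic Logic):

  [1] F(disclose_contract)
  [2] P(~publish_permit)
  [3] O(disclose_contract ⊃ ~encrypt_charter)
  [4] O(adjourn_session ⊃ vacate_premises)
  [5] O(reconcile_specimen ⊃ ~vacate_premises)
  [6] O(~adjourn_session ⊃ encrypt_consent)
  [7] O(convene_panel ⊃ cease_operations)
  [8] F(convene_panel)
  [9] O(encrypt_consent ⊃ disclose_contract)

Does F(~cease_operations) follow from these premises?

No

Premise 7 is O(convene_panel ⊃ cease_operations), but O(convene_panel) is not derivable from the premises, so it does not yield O(cease_operations).
No other premise forces O(cease_operations). An ideal world satisfying every premise can still have ~cease_operations true, so F(~cease_operations) is not derivable.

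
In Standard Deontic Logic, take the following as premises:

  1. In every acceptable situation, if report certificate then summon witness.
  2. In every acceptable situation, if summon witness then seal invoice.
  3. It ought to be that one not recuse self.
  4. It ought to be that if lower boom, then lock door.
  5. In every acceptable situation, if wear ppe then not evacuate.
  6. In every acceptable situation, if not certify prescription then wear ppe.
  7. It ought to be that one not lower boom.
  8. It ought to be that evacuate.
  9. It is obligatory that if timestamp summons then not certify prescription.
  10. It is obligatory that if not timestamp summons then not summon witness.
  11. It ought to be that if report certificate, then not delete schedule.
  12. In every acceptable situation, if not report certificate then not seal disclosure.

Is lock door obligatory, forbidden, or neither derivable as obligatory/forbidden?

Premise 4 is O(lower_boom → lock_door), but O(lower_boom) is not derivable from the premises, so it does not yield O(lock_door).
No premise or chain of K-axiom applications forces O(lock_door), and none forces O(¬lock_door). So lock_door is neither obligatory nor forbidden under these norms.

Neither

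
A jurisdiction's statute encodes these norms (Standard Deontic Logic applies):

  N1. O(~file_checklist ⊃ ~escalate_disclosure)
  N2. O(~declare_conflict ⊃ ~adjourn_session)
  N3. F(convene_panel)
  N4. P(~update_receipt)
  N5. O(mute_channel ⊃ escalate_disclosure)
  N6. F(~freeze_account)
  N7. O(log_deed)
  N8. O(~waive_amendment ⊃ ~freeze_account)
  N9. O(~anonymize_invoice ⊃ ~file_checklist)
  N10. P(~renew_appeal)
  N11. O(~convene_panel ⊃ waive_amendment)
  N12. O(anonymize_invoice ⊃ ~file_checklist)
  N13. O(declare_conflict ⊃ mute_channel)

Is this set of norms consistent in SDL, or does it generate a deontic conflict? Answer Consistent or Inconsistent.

Consistent

Premise 8 is O(~waive_amendment ⊃ ~freeze_account), but O(~waive_amendment) is not derivable from the premises, so it does not yield O(~freeze_account).
So O(~freeze_account) is not derivable, and the apparent clash with O(freeze_account) does not arise.
A world satisfying every obligation exists (e.g. adjourn_session=false, anonymize_invoice=false, convene_panel=false, declare_conflict=false, escalate_disclosure=false, file_checklist=false, freeze_account=true, log_deed=true, mute_channel=false, renew_appeal=false, update_receipt=false, waive_amendment=true); no atom is both obligatory and forbidden, so the set is consistent.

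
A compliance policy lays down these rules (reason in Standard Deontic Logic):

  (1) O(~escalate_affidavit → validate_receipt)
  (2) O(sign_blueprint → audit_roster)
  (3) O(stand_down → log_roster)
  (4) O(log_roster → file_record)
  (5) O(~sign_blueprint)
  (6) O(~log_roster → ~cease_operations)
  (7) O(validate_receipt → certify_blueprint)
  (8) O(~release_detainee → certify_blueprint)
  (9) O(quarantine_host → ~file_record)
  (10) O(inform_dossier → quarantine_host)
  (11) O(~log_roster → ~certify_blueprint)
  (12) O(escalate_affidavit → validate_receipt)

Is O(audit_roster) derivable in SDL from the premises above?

Premise 2 is O(sign_blueprint → audit_roster), but O(sign_blueprint) is not derivable from the premises, so it does not yield O(audit_roster).
No other premise forces O(audit_roster). An ideal world satisfying every premise can still have audit_roster false, so O(audit_roster) is not derivable.

No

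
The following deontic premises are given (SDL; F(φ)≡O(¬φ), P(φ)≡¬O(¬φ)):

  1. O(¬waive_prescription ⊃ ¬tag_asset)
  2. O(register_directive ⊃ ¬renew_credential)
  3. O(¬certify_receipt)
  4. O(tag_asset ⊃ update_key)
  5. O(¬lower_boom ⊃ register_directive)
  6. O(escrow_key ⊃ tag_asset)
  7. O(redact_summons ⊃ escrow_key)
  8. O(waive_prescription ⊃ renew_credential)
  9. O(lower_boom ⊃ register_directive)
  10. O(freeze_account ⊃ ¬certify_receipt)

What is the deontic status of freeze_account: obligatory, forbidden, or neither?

Neither

Premise 10 is O(freeze_account ⊃ ¬certify_receipt); even if O(¬certify_receipt) held, inferring O(freeze_account) would be affirming the consequent — invalid.
No premise or chain of K-axiom applications forces O(freeze_account), and none forces O(¬freeze_account). So freeze_account is neither obligatory nor forbidden under these norms.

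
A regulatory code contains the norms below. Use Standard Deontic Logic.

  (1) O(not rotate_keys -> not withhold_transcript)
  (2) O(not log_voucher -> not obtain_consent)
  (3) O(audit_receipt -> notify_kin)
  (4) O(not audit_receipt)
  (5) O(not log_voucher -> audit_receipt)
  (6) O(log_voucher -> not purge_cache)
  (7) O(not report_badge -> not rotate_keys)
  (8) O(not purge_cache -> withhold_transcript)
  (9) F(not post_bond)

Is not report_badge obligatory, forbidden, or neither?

Forbidden

Premise 4 gives O(not audit_receipt).
Premise 5, O(not log_voucher -> audit_receipt), contraposes to O(not audit_receipt -> log_voucher); with O(not audit_receipt) we get O(log_voucher).
Premise 6 is O(log_voucher -> not purge_cache); since O(log_voucher), deontic closure gives O(not purge_cache).
Premise 8 is O(not purge_cache -> withhold_transcript); since O(not purge_cache), deontic closure gives O(withhold_transcript).
Premise 1, O(not rotate_keys -> not withhold_transcript), contraposes to O(withhold_transcript -> rotate_keys); with O(withhold_transcript) we get O(rotate_keys).
Premise 7, O(not report_badge -> not rotate_keys), contraposes to O(rotate_keys -> report_badge); with O(rotate_keys) we get O(report_badge).
Premises 2, 3, 9 do not contribute to this derivation.
Thus O(report_badge), which is F(not report_badge): not report_badge is forbidden.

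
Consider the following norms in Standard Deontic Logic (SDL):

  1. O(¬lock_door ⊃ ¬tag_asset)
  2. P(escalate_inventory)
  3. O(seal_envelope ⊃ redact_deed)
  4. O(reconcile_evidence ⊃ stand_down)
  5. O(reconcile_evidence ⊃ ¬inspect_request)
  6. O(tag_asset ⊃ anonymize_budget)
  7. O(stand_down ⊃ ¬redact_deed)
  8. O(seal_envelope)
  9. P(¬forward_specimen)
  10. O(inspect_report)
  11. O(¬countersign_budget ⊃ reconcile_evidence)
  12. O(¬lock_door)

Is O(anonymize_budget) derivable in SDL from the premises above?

Premise 6 is O(tag_asset ⊃ anonymize_budget), but O(tag_asset) is not derivable from the premises, so it does not yield O(anonymize_budget).
No other premise forces O(anonymize_budget). An ideal world satisfying every premise can still have anonymize_budget false, so O(anonymize_budget) is not derivable.

No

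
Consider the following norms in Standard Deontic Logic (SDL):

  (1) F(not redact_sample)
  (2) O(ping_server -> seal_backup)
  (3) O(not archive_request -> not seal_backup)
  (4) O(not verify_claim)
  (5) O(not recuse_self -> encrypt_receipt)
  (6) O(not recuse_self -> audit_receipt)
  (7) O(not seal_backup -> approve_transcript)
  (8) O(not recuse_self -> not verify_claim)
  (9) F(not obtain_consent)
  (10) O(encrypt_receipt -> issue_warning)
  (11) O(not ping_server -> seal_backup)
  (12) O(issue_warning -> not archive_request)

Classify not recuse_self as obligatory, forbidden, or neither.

Premises 11 and 2 are O(not ping_server -> seal_backup) and O(ping_server -> seal_backup); every ideal world satisfies not ping_server or ping_server, so in either case seal_backup holds — hence O(seal_backup).
The contrapositive of premise 3 (O(not archive_request -> not seal_backup)) is O(seal_backup -> archive_request), and O(seal_backup) is already established, so O(archive_request).
Premise 12, O(issue_warning -> not archive_request), contraposes to O(archive_request -> not issue_warning); with O(archive_request) we get O(not issue_warning).
Premise 10 is O(encrypt_receipt -> issue_warning); contrapositively O(not issue_warning -> not encrypt_receipt). Since O(not issue_warning) holds, K gives O(not encrypt_receipt).
Premise 5 is O(not recuse_self -> encrypt_receipt); contrapositively O(not encrypt_receipt -> recuse_self). Since O(not encrypt_receipt) holds, K gives O(recuse_self).
Premises 1, 4, 6, 7, 8, 9 do not contribute to this derivation.
Thus O(recuse_self), which is F(not recuse_self): not recuse_self is forbidden.

Forbidden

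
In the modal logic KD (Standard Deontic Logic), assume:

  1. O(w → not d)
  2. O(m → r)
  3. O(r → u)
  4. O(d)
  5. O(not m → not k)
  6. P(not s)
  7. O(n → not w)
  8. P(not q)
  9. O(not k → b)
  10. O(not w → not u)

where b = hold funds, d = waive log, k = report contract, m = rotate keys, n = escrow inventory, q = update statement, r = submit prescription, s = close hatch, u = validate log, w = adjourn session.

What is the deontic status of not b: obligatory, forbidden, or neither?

Forbidden

Premise 4 states O(d) outright.
Premise 1, O(w → not d), contraposes to O(d → not w); with O(d) we get O(not w).
From O(not w) and premise 10, O(not w → not u), we obtain O(not u).
The contrapositive of premise 3 (O(r → u)) is O(not u → not r), and O(not u) is already established, so O(not r).
Premise 2 is O(m → r); contrapositively O(not r → not m). Since O(not r) holds, K gives O(not m).
From O(not m) and premise 5, O(not m → not k), we obtain O(not k).
Premise 9 is O(not k → b); since O(not k), deontic closure gives O(b).
Premises 6, 7, 8 do not contribute to this derivation.
Thus O(b), which is F(not b): not b is forbidden.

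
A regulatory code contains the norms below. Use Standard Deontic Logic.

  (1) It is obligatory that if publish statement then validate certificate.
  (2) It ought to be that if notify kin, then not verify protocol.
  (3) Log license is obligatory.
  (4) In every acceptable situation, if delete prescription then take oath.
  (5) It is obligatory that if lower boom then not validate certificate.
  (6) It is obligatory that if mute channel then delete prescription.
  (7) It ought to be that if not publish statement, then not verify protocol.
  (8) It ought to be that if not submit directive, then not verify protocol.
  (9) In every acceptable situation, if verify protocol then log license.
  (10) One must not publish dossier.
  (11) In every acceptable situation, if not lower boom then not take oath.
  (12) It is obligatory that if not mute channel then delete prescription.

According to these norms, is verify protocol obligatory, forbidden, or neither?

Forbidden

Premises 12 and 6 cover both cases: O(¬mute_channel → delete_prescription) and O(mute_channel → delete_prescription). Since ¬mute_channel ∨ mute_channel is a tautology, O(delete_prescription) follows.
With premise 4, O(delete_prescription → take_oath), the K-axiom yields O(take_oath).
The contrapositive of premise 11 (O(¬lower_boom → ¬take_oath)) is O(take_oath → lower_boom), and O(take_oath) is already established, so O(lower_boom).
From O(lower_boom) and premise 5, O(lower_boom → ¬validate_certificate), we obtain O(¬validate_certificate).
Premise 1, O(publish_statement → validate_certificate), contraposes to O(¬validate_certificate → ¬publish_statement); with O(¬validate_certificate) we get O(¬publish_statement).
Premise 7 is O(¬publish_statement → ¬verify_protocol); since O(¬publish_statement), deontic closure gives O(¬verify_protocol).
Premises 2, 3, 8, 9, 10 do not contribute to this derivation.
Thus O(¬verify_protocol), which is F(verify_protocol): verify_protocol is forbidden.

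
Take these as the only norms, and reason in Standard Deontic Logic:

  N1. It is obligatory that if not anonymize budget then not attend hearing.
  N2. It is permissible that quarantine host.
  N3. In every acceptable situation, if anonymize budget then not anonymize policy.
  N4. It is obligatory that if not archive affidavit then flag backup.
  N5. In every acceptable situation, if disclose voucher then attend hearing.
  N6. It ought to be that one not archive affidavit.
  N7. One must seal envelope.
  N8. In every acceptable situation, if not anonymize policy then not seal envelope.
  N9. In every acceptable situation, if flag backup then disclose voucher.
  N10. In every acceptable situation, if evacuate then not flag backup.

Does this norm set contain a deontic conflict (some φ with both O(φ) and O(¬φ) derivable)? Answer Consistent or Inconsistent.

From premise 7 we have O(seal_envelope).
The contrapositive of premise 8 (O(¬anonymize_policy → ¬seal_envelope)) is O(seal_envelope → anonymize_policy), and O(seal_envelope) is already established, so O(anonymize_policy).
Premise 3 is O(anonymize_budget → ¬anonymize_policy); contrapositively O(anonymize_policy → ¬anonymize_budget). Since O(anonymize_policy) holds, K gives O(¬anonymize_budget).
Applying K to premise 1 (O(¬anonymize_budget → ¬attend_hearing)) and O(¬anonymize_budget) yields O(¬attend_hearing).
Premise 5 is O(disclose_voucher → attend_hearing); contrapositively O(¬attend_hearing → ¬disclose_voucher). Since O(¬attend_hearing) holds, K gives O(¬disclose_voucher).
The contrapositive of premise 9 (O(flag_backup → disclose_voucher)) is O(¬disclose_voucher → ¬flag_backup), and O(¬disclose_voucher) is already established, so O(¬flag_backup).
The contrapositive of premise 4 (O(¬archive_affidavit → flag_backup)) is O(¬flag_backup → archive_affidavit), and O(¬flag_backup) is already established, so O(archive_affidavit).
But premise 6 directly asserts O(¬archive_affidavit).
We now have both O(archive_affidavit) and O(¬archive_affidavit) — archive_affidavit is simultaneously obligatory and forbidden, violating the D-axiom.

Inconsistent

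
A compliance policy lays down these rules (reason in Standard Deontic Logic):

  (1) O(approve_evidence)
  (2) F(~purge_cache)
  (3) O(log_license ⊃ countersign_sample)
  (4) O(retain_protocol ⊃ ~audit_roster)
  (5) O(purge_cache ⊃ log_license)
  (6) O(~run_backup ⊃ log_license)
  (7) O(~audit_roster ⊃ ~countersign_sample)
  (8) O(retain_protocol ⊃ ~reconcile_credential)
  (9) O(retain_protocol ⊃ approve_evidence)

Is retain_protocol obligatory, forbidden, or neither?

F(~purge_cache) at premise 2 means O(purge_cache).
Premise 5 is O(purge_cache ⊃ log_license); since O(purge_cache), deontic closure gives O(log_license).
With premise 3, O(log_license ⊃ countersign_sample), the K-axiom yields O(countersign_sample).
The contrapositive of premise 7 (O(~audit_roster ⊃ ~countersign_sample)) is O(countersign_sample ⊃ audit_roster), and O(countersign_sample) is already established, so O(audit_roster).
The contrapositive of premise 4 (O(retain_protocol ⊃ ~audit_roster)) is O(audit_roster ⊃ ~retain_protocol), and O(audit_roster) is already established, so O(~retain_protocol).
Premises 1, 6, 8, 9 do not contribute to this derivation.
Thus O(~retain_protocol), which is F(retain_protocol): retain_protocol is forbidden.

Forbidden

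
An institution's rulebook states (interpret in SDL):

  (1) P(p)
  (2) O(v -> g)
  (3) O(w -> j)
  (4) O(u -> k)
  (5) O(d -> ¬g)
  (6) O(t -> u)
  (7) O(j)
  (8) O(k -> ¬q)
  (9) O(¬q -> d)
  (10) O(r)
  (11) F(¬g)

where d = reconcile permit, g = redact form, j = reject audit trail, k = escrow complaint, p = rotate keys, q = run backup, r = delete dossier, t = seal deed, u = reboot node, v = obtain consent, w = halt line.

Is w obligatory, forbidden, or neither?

Premise 3 is O(w -> j); even if O(j) held, inferring O(w) would be affirming the consequent — invalid.
No premise or chain of K-axiom applications forces O(w), and none forces O(¬w). So w is neither obligatory nor forbidden under these norms.

Neither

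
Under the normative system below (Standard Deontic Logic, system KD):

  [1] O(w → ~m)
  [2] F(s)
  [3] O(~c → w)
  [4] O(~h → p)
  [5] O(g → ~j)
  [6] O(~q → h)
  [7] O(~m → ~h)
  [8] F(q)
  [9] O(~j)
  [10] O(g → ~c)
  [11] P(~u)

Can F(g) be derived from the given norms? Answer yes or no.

Yes

Premise 8 is F(q), i.e. O(~q).
From O(~q) and premise 6, O(~q → h), we obtain O(h).
The contrapositive of premise 7 (O(~m → ~h)) is O(h → m), and O(h) is already established, so O(m).
The contrapositive of premise 1 (O(w → ~m)) is O(m → ~w), and O(m) is already established, so O(~w).
Premise 3 is O(~c → w); contrapositively O(~w → c). Since O(~w) holds, K gives O(c).
Premise 10 is O(g → ~c); contrapositively O(c → ~g). Since O(c) holds, K gives O(~g).
Premises 2, 4, 5, 9, 11 do not contribute to this derivation.
So O(~g) holds, i.e. F(g). The claim follows.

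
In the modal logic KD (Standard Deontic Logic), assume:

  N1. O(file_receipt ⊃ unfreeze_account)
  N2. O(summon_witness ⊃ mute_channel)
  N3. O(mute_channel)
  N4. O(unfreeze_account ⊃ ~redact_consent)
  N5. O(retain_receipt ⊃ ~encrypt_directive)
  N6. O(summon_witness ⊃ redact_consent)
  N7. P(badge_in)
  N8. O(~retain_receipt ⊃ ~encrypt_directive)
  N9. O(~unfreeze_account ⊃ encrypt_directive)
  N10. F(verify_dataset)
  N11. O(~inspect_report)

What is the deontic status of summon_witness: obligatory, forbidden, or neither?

Forbidden

Premises 8 and 5 cover both cases: O(~retain_receipt ⊃ ~encrypt_directive) and O(retain_receipt ⊃ ~encrypt_directive). Since ~retain_receipt ∨ retain_receipt is a tautology, O(~encrypt_directive) follows.
The contrapositive of premise 9 (O(~unfreeze_account ⊃ encrypt_directive)) is O(~encrypt_directive ⊃ unfreeze_account), and O(~encrypt_directive) is already established, so O(unfreeze_account).
Premise 4 is O(unfreeze_account ⊃ ~redact_consent); since O(unfreeze_account), deontic closure gives O(~redact_consent).
The contrapositive of premise 6 (O(summon_witness ⊃ redact_consent)) is O(~redact_consent ⊃ ~summon_witness), and O(~redact_consent) is already established, so O(~summon_witness).
Premises 1, 2, 3, 7, 10, 11 do not contribute to this derivation.
Thus O(~summon_witness), which is F(summon_witness): summon_witness is forbidden.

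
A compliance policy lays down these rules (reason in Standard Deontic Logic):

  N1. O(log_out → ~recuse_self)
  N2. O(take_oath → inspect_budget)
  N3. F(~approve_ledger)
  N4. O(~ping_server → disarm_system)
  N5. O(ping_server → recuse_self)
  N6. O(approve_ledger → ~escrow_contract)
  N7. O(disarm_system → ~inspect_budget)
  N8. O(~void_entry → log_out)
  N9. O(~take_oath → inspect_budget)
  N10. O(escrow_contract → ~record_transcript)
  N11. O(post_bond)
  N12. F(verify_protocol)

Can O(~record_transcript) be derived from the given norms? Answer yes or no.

Premise 10 is O(escrow_contract → ~record_transcript), but O(escrow_contract) is not derivable from the premises, so it does not yield O(~record_transcript).
No other premise forces O(~record_transcript). An ideal world satisfying every premise can still have ~record_transcript false, so O(~record_transcript) is not derivable.

No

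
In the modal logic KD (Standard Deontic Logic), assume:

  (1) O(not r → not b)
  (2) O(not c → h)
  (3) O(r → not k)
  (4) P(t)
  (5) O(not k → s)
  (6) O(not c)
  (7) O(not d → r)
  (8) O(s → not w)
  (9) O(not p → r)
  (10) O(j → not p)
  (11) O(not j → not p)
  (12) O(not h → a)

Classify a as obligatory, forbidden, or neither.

Premise 12 is O(not h → a), but O(not h) is not derivable from the premises, so it does not yield O(a).
No premise or chain of K-axiom applications forces O(a), and none forces O(not a). So a is neither obligatory nor forbidden under these norms.

Neither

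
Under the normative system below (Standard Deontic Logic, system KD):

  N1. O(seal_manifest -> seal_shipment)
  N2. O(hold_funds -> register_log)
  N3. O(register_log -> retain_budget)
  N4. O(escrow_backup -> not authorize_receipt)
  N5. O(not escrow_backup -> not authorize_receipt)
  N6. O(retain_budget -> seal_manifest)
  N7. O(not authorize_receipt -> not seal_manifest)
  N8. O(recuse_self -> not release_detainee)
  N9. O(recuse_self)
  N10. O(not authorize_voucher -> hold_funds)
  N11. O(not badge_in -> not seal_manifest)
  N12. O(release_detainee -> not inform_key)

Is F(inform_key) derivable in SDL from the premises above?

No

Premise 12 is O(release_detainee -> not inform_key), but O(release_detainee) is not derivable from the premises, so it does not yield O(not inform_key).
No other premise forces O(not inform_key). An ideal world satisfying every premise can still have inform_key true, so F(inform_key) is not derivable.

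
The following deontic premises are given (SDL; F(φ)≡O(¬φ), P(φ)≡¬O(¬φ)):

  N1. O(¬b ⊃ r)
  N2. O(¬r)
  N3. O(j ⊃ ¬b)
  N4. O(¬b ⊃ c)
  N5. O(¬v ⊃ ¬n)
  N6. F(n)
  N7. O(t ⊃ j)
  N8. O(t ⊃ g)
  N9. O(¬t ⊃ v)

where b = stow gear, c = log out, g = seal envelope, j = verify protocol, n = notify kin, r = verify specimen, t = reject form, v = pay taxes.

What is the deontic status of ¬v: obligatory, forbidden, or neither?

Forbidden

Premise 2 gives O(¬r).
Premise 1, O(¬b ⊃ r), contraposes to O(¬r ⊃ b); with O(¬r) we get O(b).
Premise 3, O(j ⊃ ¬b), contraposes to O(b ⊃ ¬j); with O(b) we get O(¬j).
Premise 7 is O(t ⊃ j); contrapositively O(¬j ⊃ ¬t). Since O(¬j) holds, K gives O(¬t).
Premise 9 is O(¬t ⊃ v); since O(¬t), deontic closure gives O(v).
Premises 4, 5, 6, 8 do not contribute to this derivation.
Thus O(v), which is F(¬v): ¬v is forbidden.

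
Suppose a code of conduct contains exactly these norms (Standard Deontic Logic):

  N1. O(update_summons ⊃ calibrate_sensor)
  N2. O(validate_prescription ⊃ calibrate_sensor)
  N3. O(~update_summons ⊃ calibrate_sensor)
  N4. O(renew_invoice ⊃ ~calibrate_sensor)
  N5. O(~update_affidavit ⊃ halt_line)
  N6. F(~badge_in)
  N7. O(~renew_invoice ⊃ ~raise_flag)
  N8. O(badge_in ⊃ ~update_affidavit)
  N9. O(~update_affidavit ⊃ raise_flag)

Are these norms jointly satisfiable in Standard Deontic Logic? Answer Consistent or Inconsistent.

Inconsistent

Premises 1 and 3 cover both cases: O(update_summons ⊃ calibrate_sensor) and O(~update_summons ⊃ calibrate_sensor). Since update_summons ∨ ~update_summons is a tautology, O(calibrate_sensor) follows.
The contrapositive of premise 4 (O(renew_invoice ⊃ ~calibrate_sensor)) is O(calibrate_sensor ⊃ ~renew_invoice), and O(calibrate_sensor) is already established, so O(~renew_invoice).
From O(~renew_invoice) and premise 7, O(~renew_invoice ⊃ ~raise_flag), we obtain O(~raise_flag).
Premise 9 is O(~update_affidavit ⊃ raise_flag); contrapositively O(~raise_flag ⊃ update_affidavit). Since O(~raise_flag) holds, K gives O(update_affidavit).
Premise 8, O(badge_in ⊃ ~update_affidavit), contraposes to O(update_affidavit ⊃ ~badge_in); with O(update_affidavit) we get O(~badge_in).
However, F(~badge_in) at premise 6 amounts to O(badge_in).
We now have both O(~badge_in) and O(badge_in) — badge_in is simultaneously obligatory and forbidden, violating the D-axiom.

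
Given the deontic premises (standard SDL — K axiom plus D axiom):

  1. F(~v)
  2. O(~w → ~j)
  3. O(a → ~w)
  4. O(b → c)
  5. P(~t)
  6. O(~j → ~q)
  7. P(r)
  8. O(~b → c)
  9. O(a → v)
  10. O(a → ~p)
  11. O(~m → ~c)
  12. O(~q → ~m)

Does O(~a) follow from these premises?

Premises 4 and 8 are O(b → c) and O(~b → c); every ideal world satisfies b or ~b, so in either case c holds — hence O(c).
Premise 11, O(~m → ~c), contraposes to O(c → m); with O(c) we get O(m).
Premise 12 is O(~q → ~m); contrapositively O(m → q). Since O(m) holds, K gives O(q).
Premise 6 is O(~j → ~q); contrapositively O(q → j). Since O(q) holds, K gives O(j).
Premise 2, O(~w → ~j), contraposes to O(j → w); with O(j) we get O(w).
Premise 3 is O(a → ~w); contrapositively O(w → ~a). Since O(w) holds, K gives O(~a).
Premises 1, 5, 7, 9, 10 do not contribute to this derivation.
So O(~a) follows.

Yes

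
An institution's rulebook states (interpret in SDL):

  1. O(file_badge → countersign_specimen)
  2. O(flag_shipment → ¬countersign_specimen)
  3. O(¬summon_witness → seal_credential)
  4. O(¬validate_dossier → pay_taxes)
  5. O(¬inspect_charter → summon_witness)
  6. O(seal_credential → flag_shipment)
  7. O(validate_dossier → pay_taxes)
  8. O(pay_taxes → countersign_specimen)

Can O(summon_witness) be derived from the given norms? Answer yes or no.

Yes

Premises 7 and 4 cover both cases: O(validate_dossier → pay_taxes) and O(¬validate_dossier → pay_taxes). Since validate_dossier ∨ ¬validate_dossier is a tautology, O(pay_taxes) follows.
From O(pay_taxes) and premise 8, O(pay_taxes → countersign_specimen), we obtain O(countersign_specimen).
Premise 2, O(flag_shipment → ¬countersign_specimen), contraposes to O(countersign_specimen → ¬flag_shipment); with O(countersign_specimen) we get O(¬flag_shipment).
Premise 6, O(seal_credential → flag_shipment), contraposes to O(¬flag_shipment → ¬seal_credential); with O(¬flag_shipment) we get O(¬seal_credential).
The contrapositive of premise 3 (O(¬summon_witness → seal_credential)) is O(¬seal_credential → summon_witness), and O(¬seal_credential) is already established, so O(summon_witness).
Premises 1, 5 do not contribute to this derivation.
So O(summon_witness) follows.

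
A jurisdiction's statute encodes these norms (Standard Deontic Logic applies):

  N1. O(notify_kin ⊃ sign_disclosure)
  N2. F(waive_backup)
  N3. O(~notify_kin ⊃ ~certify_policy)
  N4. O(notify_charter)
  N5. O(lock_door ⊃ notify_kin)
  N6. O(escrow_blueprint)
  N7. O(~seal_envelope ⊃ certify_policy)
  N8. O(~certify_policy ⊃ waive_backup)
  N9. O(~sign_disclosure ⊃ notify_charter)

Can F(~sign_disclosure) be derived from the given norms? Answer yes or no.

Yes

Premise 2 is F(waive_backup), i.e. O(~waive_backup).
Premise 8 is O(~certify_policy ⊃ waive_backup); contrapositively O(~waive_backup ⊃ certify_policy). Since O(~waive_backup) holds, K gives O(certify_policy).
The contrapositive of premise 3 (O(~notify_kin ⊃ ~certify_policy)) is O(certify_policy ⊃ notify_kin), and O(certify_policy) is already established, so O(notify_kin).
From O(notify_kin) and premise 1, O(notify_kin ⊃ sign_disclosure), we obtain O(sign_disclosure).
Premises 4, 5, 6, 7, 9 do not contribute to this derivation.
So O(sign_disclosure) holds, i.e. F(~sign_disclosure). The claim follows.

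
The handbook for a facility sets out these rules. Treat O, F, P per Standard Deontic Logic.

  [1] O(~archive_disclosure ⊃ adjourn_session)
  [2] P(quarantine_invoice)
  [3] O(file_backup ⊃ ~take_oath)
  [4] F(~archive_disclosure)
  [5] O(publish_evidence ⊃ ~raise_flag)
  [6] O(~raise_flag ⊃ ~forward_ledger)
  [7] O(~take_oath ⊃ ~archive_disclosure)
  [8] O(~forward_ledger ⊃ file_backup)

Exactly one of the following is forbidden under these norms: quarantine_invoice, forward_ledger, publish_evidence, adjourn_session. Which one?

F(~archive_disclosure) at premise 4 means O(archive_disclosure).
Premise 7, O(~take_oath ⊃ ~archive_disclosure), contraposes to O(archive_disclosure ⊃ take_oath); with O(archive_disclosure) we get O(take_oath).
The contrapositive of premise 3 (O(file_backup ⊃ ~take_oath)) is O(take_oath ⊃ ~file_backup), and O(take_oath) is already established, so O(~file_backup).
Premise 8, O(~forward_ledger ⊃ file_backup), contraposes to O(~file_backup ⊃ forward_ledger); with O(~file_backup) we get O(forward_ledger).
Premise 6, O(~raise_flag ⊃ ~forward_ledger), contraposes to O(forward_ledger ⊃ raise_flag); with O(forward_ledger) we get O(raise_flag).
Premise 5, O(publish_evidence ⊃ ~raise_flag), contraposes to O(raise_flag ⊃ ~publish_evidence); with O(raise_flag) we get O(~publish_evidence).
So O(~publish_evidence) holds, i.e. publish_evidence is forbidden. None of the other listed options is forbidden under the premises.

publish_evidence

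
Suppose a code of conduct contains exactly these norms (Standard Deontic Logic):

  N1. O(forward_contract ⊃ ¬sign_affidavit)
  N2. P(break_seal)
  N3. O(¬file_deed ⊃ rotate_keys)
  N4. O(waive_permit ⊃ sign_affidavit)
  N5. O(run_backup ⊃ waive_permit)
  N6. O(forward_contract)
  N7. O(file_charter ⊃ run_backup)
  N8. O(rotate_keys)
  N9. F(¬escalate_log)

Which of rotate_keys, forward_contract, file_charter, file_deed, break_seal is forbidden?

Premise 6 gives O(forward_contract).
From O(forward_contract) and premise 1, O(forward_contract ⊃ ¬sign_affidavit), we obtain O(¬sign_affidavit).
The contrapositive of premise 4 (O(waive_permit ⊃ sign_affidavit)) is O(¬sign_affidavit ⊃ ¬waive_permit), and O(¬sign_affidavit) is already established, so O(¬waive_permit).
Premise 5 is O(run_backup ⊃ waive_permit); contrapositively O(¬waive_permit ⊃ ¬run_backup). Since O(¬waive_permit) holds, K gives O(¬run_backup).
The contrapositive of premise 7 (O(file_charter ⊃ run_backup)) is O(¬run_backup ⊃ ¬file_charter), and O(¬run_backup) is already established, so O(¬file_charter).
So O(¬file_charter) holds, i.e. file_charter is forbidden. None of the other listed options is forbidden under the premises.

file_charter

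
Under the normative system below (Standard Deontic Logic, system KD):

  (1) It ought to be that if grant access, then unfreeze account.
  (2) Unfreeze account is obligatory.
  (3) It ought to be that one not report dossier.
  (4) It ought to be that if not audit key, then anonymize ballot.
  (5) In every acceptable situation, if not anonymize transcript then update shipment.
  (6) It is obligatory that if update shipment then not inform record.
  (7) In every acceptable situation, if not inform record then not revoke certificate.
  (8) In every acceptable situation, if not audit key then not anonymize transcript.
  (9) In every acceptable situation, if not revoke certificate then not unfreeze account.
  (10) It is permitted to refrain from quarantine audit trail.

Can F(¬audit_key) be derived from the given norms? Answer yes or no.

Premise 2 gives O(unfreeze_account).
Premise 9, O(¬revoke_certificate → ¬unfreeze_account), contraposes to O(unfreeze_account → revoke_certificate); with O(unfreeze_account) we get O(revoke_certificate).
Premise 7, O(¬inform_record → ¬revoke_certificate), contraposes to O(revoke_certificate → inform_record); with O(revoke_certificate) we get O(inform_record).
Premise 6, O(update_shipment → ¬inform_record), contraposes to O(inform_record → ¬update_shipment); with O(inform_record) we get O(¬update_shipment).
Premise 5, O(¬anonymize_transcript → update_shipment), contraposes to O(¬update_shipment → anonymize_transcript); with O(¬update_shipment) we get O(anonymize_transcript).
Premise 8, O(¬audit_key → ¬anonymize_transcript), contraposes to O(anonymize_transcript → audit_key); with O(anonymize_transcript) we get O(audit_key).
Premises 1, 3, 4, 10 do not contribute to this derivation.
So O(audit_key) holds, i.e. F(¬audit_key). The claim follows.

Yes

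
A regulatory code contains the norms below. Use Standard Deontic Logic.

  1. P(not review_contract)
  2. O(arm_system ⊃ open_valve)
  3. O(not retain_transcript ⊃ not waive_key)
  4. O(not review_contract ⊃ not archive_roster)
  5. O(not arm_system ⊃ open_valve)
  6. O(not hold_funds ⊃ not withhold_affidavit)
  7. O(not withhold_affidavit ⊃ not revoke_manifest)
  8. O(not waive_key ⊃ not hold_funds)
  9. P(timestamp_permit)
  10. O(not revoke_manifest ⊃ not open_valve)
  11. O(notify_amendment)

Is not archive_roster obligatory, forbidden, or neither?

Neither

Premise 4 is O(not review_contract ⊃ not archive_roster), but O(not review_contract) is not derivable from the premises (the permission P(not review_contract) asserts only not O(review_contract), not O(not review_contract)), so it does not yield O(not archive_roster).
No premise or chain of K-axiom applications forces O(not archive_roster), and none forces O(archive_roster). So not archive_roster is neither obligatory nor forbidden under these norms.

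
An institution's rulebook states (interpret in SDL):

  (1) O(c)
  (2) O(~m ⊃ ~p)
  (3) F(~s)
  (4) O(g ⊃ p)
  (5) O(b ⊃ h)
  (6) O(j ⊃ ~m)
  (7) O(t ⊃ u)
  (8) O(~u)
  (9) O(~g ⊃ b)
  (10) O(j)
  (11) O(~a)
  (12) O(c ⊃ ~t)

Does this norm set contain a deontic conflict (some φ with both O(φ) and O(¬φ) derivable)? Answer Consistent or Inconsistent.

Premise 7 is O(t ⊃ u), but O(t) is not derivable from the premises, so it does not yield O(u).
So O(u) is not derivable, and the apparent clash with O(~u) does not arise.
A world satisfying every obligation exists (e.g. a=false, b=true, c=true, g=false, h=true, j=true, m=false, p=false, s=true, t=false, u=false); no atom is both obligatory and forbidden, so the set is consistent.

Consistent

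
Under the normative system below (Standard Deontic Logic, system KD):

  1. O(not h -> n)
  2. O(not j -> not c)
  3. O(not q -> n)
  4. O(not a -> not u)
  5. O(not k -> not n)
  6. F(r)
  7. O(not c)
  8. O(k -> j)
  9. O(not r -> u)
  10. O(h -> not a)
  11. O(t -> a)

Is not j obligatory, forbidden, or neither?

Forbidden

Premise 6, F(r), is equivalent to O(not r).
Applying K to premise 9 (O(not r -> u)) and O(not r) yields O(u).
The contrapositive of premise 4 (O(not a -> not u)) is O(u -> a), and O(u) is already established, so O(a).
Premise 10 is O(h -> not a); contrapositively O(a -> not h). Since O(a) holds, K gives O(not h).
From O(not h) and premise 1, O(not h -> n), we obtain O(n).
The contrapositive of premise 5 (O(not k -> not n)) is O(n -> k), and O(n) is already established, so O(k).
Premise 8 is O(k -> j); since O(k), deontic closure gives O(j).
Premises 2, 3, 7, 11 do not contribute to this derivation.
Thus O(j), which is F(not j): not j is forbidden.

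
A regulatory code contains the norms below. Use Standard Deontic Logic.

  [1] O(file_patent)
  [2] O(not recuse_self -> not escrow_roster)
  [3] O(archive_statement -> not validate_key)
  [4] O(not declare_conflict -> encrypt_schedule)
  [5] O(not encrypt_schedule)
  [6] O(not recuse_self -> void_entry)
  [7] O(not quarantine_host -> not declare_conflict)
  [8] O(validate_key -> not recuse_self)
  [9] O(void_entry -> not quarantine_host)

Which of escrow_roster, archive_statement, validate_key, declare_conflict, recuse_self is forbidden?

validate_key

From premise 5 we have O(not encrypt_schedule).
Premise 4, O(not declare_conflict -> encrypt_schedule), contraposes to O(not encrypt_schedule -> declare_conflict); with O(not encrypt_schedule) we get O(declare_conflict).
Premise 7, O(not quarantine_host -> not declare_conflict), contraposes to O(declare_conflict -> quarantine_host); with O(declare_conflict) we get O(quarantine_host).
The contrapositive of premise 9 (O(void_entry -> not quarantine_host)) is O(quarantine_host -> not void_entry), and O(quarantine_host) is already established, so O(not void_entry).
Premise 6 is O(not recuse_self -> void_entry); contrapositively O(not void_entry -> recuse_self). Since O(not void_entry) holds, K gives O(recuse_self).
Premise 8, O(validate_key -> not recuse_self), contraposes to O(recuse_self -> not validate_key); with O(recuse_self) we get O(not validate_key).
So O(not validate_key) holds, i.e. validate_key is forbidden. None of the other listed options is forbidden under the premises.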